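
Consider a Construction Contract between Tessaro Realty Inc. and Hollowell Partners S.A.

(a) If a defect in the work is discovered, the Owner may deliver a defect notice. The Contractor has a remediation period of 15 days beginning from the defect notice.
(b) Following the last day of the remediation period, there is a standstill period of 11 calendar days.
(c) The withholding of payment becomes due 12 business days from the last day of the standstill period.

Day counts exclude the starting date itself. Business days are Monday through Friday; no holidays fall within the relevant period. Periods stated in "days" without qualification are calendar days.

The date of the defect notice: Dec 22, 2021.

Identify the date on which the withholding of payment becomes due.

The last day of the remediation period: 15 calendar days after Dec 22, 2021 is Jan 6, 2022.
The last day of the standstill period: 11 calendar days after Jan 6, 2022 is Jan 17, 2022.
The date on which the withholding of payment becomes due: counting 12 business days from Monday, Jan 17, 2022 (Jan 18, Jan 19, Jan 20, Jan 21, …, Jan 31, Feb 1, Feb 2, skipping weekends) reaches Wednesday, Feb 2, 2022.

Feb 2, 2022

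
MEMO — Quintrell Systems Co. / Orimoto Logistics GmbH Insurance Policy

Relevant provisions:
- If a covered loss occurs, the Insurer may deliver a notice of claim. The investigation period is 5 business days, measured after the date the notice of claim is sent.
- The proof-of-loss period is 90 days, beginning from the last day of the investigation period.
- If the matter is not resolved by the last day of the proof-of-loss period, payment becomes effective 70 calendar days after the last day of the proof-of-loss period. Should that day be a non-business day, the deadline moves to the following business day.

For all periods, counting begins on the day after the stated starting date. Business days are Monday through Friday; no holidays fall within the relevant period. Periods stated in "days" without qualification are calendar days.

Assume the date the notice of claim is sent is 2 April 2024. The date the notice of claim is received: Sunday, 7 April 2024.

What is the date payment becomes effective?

The last day of the investigation period: counting 5 business days from Tuesday, 2 April 2024 (Apr 3, Apr 4, Apr 5, Apr 8, Apr 9, skipping weekends) reaches Tuesday, 9 April 2024.
The last day of the proof-of-loss period: 9 April 2024 + 90 days = 8 July 2024.
The date payment becomes effective: 70 calendar days after 8 July 2024 is 16 September 2024. 16 September 2024 is a Monday, so no roll-forward applies.

16 September 2024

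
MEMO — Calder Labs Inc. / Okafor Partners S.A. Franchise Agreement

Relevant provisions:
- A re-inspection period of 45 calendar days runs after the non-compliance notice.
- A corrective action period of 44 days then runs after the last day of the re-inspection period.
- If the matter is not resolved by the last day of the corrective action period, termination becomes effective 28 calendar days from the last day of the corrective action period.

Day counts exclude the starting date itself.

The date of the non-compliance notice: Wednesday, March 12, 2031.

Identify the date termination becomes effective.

Adding 45 calendar days to March 12, 2031 gives April 26, 2031, which is the last day of the re-inspection period.
The last day of the corrective action period: 44 calendar days after April 26, 2031 is June 9, 2031.
The date termination becomes effective: 28 calendar days after June 9, 2031 is July 7, 2031.

July 7, 2031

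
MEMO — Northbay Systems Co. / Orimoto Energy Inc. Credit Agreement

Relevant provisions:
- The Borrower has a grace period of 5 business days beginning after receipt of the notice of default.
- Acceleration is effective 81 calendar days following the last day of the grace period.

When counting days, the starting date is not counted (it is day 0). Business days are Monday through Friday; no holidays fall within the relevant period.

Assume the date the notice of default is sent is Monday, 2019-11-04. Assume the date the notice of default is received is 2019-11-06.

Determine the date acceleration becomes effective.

2020-02-02

The last day of the grace period: counting 5 business days from Wednesday, 2019-11-06 (Nov 7, Nov 8, Nov 11, Nov 12, Nov 13, skipping weekends) reaches Wednesday, 2019-11-13.
The date acceleration becomes effective: 81 calendar days after 2019-11-13 is 2020-02-02.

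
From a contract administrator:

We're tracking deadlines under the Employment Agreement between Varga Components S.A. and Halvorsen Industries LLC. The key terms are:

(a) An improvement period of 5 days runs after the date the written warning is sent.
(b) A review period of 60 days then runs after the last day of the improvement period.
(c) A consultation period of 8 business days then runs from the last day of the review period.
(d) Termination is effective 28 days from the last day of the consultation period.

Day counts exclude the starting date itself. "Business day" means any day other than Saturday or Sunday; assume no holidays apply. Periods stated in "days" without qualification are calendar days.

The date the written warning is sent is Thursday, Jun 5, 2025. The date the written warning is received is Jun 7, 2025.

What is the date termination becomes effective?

The last day of the improvement period: 5 calendar days after Jun 5, 2025 is Jun 10, 2025.
The last day of the review period: 60 calendar days after Jun 10, 2025 is Aug 9, 2025.
The last day of the consultation period: counting 8 business days from Saturday, Aug 9, 2025 (Aug 11, Aug 12, Aug 13, Aug 14, Aug 15, Aug 18, Aug 19, Aug 20, skipping weekends) reaches Wednesday, Aug 20, 2025.
Adding 28 calendar days to Aug 20, 2025 gives Sep 17, 2025, which is the date termination becomes effective.

Sep 17, 2025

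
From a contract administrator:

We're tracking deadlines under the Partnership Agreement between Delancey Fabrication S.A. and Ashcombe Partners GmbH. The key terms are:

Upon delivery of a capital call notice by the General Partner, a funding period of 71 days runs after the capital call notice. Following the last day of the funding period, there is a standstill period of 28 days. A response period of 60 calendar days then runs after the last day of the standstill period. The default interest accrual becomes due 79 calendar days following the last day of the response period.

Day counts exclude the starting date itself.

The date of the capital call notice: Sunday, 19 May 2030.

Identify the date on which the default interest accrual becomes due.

12 January 2031

Adding 71 calendar days to 19 May 2030 gives 29 July 2030, which is the last day of the funding period.
The last day of the standstill period: 29 July 2030 + 28 days = 26 August 2030.
The last day of the response period: 60 calendar days after 26 August 2030 is 25 October 2030.
The date on which the default interest accrual becomes due: 79 calendar days after 25 October 2030 is 12 January 2031.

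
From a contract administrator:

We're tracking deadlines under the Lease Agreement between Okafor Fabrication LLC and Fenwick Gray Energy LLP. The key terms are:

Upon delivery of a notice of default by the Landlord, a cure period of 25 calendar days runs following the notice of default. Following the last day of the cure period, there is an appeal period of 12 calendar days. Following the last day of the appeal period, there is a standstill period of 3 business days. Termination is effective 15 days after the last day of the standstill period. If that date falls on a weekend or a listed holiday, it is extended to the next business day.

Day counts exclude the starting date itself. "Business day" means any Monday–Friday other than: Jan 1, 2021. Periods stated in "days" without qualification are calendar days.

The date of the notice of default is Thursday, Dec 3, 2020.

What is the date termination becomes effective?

The last day of the cure period: 25 calendar days after Dec 3, 2020 is Dec 28, 2020.
The last day of the appeal period: 12 calendar days after Dec 28, 2020 is Jan 9, 2021.
The last day of the standstill period: counting 3 business days from Saturday, Jan 9, 2021 (Jan 11, Jan 12, Jan 13, skipping weekends) reaches Wednesday, Jan 13, 2021.
Adding 15 calendar days to Jan 13, 2021 gives Jan 28, 2021, which is the date termination becomes effective. Jan 28, 2021 is a Thursday and is not a listed holiday, so no roll-forward applies.

Jan 28, 2021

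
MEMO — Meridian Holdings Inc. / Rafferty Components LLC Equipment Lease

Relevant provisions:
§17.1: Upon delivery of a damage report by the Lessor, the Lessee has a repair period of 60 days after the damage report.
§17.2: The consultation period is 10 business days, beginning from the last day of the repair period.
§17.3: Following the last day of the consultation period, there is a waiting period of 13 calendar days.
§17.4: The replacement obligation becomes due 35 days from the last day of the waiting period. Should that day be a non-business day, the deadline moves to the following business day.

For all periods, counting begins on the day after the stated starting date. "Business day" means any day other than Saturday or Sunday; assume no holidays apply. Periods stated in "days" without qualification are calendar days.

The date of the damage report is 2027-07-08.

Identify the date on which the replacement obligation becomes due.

2027-11-08

The last day of the repair period: 60 calendar days after 2027-07-08 is 2027-09-06.
The last day of the consultation period: counting 10 business days from Monday, 2027-09-06 (Sep 7, Sep 8, Sep 9, Sep 10, Sep 13, Sep 14, Sep 15, Sep 16, Sep 17, Sep 20, skipping weekends) reaches Monday, 2027-09-20.
Adding 13 calendar days to 2027-09-20 gives 2027-10-03, which is the last day of the waiting period.
Adding 35 calendar days to 2027-10-03 gives 2027-11-07, which is the date on which the replacement obligation becomes due. That falls on a Sunday, so it rolls to the next business day, Monday, 2027-11-08.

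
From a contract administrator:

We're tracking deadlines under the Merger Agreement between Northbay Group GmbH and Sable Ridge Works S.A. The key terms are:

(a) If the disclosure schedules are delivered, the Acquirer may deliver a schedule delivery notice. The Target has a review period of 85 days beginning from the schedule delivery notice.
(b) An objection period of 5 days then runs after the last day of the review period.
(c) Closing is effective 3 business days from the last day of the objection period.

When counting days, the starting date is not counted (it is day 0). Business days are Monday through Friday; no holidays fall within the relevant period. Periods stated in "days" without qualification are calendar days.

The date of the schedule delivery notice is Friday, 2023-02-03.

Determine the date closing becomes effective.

The last day of the review period: 2023-02-03 + 85 days = 2023-04-29.
The last day of the objection period: 5 calendar days after 2023-04-29 is 2023-05-04.
The date closing becomes effective: counting 3 business days from Thursday, 2023-05-04 (May 5, May 8, May 9, skipping weekends) reaches Tuesday, 2023-05-09.

2023-05-09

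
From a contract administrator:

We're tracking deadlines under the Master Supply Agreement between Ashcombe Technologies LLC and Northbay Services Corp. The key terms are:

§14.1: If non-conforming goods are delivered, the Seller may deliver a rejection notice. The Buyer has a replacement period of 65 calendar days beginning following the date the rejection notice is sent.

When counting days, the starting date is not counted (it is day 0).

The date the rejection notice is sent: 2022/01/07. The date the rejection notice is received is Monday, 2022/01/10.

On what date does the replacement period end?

Adding 65 calendar days to 2022/01/07 gives 2022/03/13, which is the last day of the replacement period.

2022/03/13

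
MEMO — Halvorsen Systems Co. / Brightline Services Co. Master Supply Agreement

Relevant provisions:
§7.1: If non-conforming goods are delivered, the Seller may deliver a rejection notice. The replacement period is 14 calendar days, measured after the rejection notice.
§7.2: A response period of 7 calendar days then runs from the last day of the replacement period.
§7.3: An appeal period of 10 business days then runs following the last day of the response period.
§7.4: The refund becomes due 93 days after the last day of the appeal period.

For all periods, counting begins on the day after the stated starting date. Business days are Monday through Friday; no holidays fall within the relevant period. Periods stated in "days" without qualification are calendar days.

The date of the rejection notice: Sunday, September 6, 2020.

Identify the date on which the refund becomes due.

January 10, 2021

Adding 14 calendar days to September 6, 2020 gives September 20, 2020, which is the last day of the replacement period.
Adding 7 calendar days to September 20, 2020 gives September 27, 2020, which is the last day of the response period.
From Sunday, September 27, 2020, 10 business days (Sep 28, Sep 29, Sep 30, Oct 1, Oct 2, Oct 5, Oct 6, Oct 7, Oct 8, Oct 9, skipping weekends) brings us to Friday, October 9, 2020, which is the last day of the appeal period.
The date on which the refund becomes due: 93 calendar days after October 9, 2020 is January 10, 2021.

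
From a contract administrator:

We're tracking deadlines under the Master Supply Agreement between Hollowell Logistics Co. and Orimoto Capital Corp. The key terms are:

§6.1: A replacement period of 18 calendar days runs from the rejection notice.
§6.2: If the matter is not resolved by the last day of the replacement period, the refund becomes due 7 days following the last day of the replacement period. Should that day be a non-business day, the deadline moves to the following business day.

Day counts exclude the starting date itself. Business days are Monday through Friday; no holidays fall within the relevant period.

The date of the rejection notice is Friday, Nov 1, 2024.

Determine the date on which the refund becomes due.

Nov 26, 2024

The last day of the replacement period: Nov 1, 2024 + 18 days = Nov 19, 2024.
The date on which the refund becomes due: Nov 19, 2024 + 7 days = Nov 26, 2024. Nov 26, 2024 is a Tuesday, so no roll-forward applies.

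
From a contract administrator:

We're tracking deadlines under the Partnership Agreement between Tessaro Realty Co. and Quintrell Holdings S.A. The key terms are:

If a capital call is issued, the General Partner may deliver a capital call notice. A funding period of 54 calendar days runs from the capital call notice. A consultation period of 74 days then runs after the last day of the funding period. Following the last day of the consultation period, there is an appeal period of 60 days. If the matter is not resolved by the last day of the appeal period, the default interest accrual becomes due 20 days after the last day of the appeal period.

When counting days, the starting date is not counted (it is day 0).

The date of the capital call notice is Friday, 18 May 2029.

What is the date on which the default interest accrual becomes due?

Adding 54 calendar days to 18 May 2029 gives 11 July 2029, which is the last day of the funding period.
The last day of the consultation period: 74 calendar days after 11 July 2029 is 23 September 2029.
The last day of the appeal period: 23 September 2029 + 60 days = 22 November 2029.
The date on which the default interest accrual becomes due: 22 November 2029 + 20 days = 12 December 2029.

12 December 2029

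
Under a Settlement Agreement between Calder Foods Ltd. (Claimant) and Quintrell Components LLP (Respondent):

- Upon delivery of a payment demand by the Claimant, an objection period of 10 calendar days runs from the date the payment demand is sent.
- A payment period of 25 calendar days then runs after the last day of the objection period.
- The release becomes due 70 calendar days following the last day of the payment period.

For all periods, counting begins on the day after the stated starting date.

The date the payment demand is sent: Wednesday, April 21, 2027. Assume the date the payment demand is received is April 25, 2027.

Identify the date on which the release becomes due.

The last day of the objection period: 10 calendar days after April 21, 2027 is May 1, 2027.
The last day of the payment period: May 1, 2027 + 25 days = May 26, 2027.
The date on which the release becomes due: 70 calendar days after May 26, 2027 is August 4, 2027.

August 4, 2027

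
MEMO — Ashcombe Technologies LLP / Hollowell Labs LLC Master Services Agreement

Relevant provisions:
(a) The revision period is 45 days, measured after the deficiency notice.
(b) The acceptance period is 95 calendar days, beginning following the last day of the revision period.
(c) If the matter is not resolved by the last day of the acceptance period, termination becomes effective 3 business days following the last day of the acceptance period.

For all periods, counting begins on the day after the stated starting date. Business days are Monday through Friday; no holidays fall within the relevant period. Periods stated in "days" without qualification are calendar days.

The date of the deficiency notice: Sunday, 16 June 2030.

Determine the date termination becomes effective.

The last day of the revision period: 45 calendar days after 16 June 2030 is 31 July 2030.
The last day of the acceptance period: 95 calendar days after 31 July 2030 is 3 November 2030.
The date termination becomes effective: counting 3 business days from Sunday, 3 November 2030 (Nov 4, Nov 5, Nov 6, skipping weekends) reaches Wednesday, 6 November 2030.

6 November 2030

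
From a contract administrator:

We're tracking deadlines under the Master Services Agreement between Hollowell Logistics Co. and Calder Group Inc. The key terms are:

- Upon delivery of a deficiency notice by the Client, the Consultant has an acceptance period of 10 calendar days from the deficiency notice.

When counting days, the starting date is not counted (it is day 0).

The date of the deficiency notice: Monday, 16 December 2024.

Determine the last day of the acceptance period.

The last day of the acceptance period: 16 December 2024 + 10 days = 26 December 2024.

26 December 2024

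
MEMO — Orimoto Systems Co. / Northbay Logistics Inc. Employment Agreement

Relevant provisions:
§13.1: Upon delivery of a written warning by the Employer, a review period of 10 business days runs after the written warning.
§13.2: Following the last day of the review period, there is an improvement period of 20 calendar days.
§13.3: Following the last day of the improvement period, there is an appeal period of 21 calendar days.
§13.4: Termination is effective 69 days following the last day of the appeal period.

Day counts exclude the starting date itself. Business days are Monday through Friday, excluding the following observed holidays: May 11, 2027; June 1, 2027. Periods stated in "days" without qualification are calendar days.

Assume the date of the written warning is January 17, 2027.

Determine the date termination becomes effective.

May 19, 2027

The last day of the review period: counting 10 business days from Sunday, January 17, 2027 (Jan 18, Jan 19, Jan 20, Jan 21, Jan 22, Jan 25, Jan 26, Jan 27, Jan 28, Jan 29, skipping weekends) reaches Friday, January 29, 2027.
The last day of the improvement period: January 29, 2027 + 20 days = February 18, 2027.
The last day of the appeal period: February 18, 2027 + 21 days = March 11, 2027.
The date termination becomes effective: 69 calendar days after March 11, 2027 is May 19, 2027.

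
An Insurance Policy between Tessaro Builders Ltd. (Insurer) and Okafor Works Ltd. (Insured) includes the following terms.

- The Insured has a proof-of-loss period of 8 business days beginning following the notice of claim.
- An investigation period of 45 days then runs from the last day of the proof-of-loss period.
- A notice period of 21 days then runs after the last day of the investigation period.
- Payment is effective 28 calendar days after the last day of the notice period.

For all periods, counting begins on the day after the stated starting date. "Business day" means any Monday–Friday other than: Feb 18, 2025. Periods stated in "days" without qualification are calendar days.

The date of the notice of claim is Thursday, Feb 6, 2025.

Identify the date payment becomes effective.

May 24, 2025

From Thursday, Feb 6, 2025, 8 business days (Feb 7, Feb 10, Feb 11, Feb 12, Feb 13, Feb 14, Feb 17, Feb 19, skipping weekends and the listed holiday on Feb 18) brings us to Wednesday, Feb 19, 2025, which is the last day of the proof-of-loss period.
The last day of the investigation period: 45 calendar days after Feb 19, 2025 is Apr 5, 2025.
The last day of the notice period: Apr 5, 2025 + 21 days = Apr 26, 2025.
The date payment becomes effective: 28 calendar days after Apr 26, 2025 is May 24, 2025.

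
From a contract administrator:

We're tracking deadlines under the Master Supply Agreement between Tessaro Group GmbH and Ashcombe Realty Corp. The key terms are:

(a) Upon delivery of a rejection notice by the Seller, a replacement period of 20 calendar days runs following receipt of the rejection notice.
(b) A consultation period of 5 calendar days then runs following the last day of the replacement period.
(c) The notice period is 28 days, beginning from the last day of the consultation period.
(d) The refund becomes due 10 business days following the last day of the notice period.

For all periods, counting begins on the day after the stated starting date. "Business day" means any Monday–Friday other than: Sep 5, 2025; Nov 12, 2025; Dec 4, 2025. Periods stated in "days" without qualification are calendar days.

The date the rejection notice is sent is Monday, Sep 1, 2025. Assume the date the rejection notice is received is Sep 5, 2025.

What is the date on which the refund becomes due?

Nov 11, 2025

Adding 20 calendar days to Sep 5, 2025 gives Sep 25, 2025, which is the last day of the replacement period.
The last day of the consultation period: 5 calendar days after Sep 25, 2025 is Sep 30, 2025.
The last day of the notice period: 28 calendar days after Sep 30, 2025 is Oct 28, 2025.
The date on which the refund becomes due: counting 10 business days from Tuesday, Oct 28, 2025 (Oct 29, Oct 30, Oct 31, Nov 3, Nov 4, Nov 5, Nov 6, Nov 7, Nov 10, Nov 11, skipping weekends) reaches Tuesday, Nov 11, 2025.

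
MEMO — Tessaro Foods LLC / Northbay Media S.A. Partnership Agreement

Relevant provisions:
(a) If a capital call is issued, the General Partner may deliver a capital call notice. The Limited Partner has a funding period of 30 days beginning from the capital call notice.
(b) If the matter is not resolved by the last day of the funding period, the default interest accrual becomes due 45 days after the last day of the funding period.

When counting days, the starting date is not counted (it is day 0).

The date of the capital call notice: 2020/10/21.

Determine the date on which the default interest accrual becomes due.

2021/01/04

Adding 30 calendar days to 2020/10/21 gives 2020/11/20, which is the last day of the funding period.
Adding 45 calendar days to 2020/11/20 gives 2021/01/04, which is the date on which the default interest accrual becomes due.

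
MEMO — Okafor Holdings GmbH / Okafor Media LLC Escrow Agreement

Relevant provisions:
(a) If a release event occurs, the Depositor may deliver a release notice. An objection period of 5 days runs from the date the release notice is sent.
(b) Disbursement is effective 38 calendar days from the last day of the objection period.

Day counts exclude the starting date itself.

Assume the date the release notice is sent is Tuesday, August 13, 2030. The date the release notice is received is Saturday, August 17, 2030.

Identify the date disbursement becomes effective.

September 25, 2030

The last day of the objection period: August 13, 2030 + 5 days = August 18, 2030.
Adding 38 calendar days to August 18, 2030 gives September 25, 2030, which is the date disbursement becomes effective.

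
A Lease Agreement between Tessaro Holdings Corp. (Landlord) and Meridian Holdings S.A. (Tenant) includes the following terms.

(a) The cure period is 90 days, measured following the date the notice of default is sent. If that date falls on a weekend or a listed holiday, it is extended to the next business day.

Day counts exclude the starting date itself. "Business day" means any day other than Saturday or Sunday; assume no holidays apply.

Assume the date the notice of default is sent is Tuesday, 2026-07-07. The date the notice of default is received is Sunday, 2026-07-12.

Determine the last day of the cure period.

2026-10-05

Adding 90 calendar days to 2026-07-07 gives 2026-10-05, which is the last day of the cure period. 2026-10-05 is a Monday, so no roll-forward applies.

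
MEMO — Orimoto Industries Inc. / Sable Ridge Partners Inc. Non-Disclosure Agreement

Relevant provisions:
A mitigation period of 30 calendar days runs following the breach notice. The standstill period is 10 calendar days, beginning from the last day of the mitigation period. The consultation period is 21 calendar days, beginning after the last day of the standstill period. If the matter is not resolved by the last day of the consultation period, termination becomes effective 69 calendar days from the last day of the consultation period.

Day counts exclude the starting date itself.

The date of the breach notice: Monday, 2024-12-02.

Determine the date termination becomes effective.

The last day of the mitigation period: 30 calendar days after 2024-12-02 is 2025-01-01.
Adding 10 calendar days to 2025-01-01 gives 2025-01-11, which is the last day of the standstill period.
The last day of the consultation period: 21 calendar days after 2025-01-11 is 2025-02-01.
The date termination becomes effective: 2025-02-01 + 69 days = 2025-04-11.

2025-04-11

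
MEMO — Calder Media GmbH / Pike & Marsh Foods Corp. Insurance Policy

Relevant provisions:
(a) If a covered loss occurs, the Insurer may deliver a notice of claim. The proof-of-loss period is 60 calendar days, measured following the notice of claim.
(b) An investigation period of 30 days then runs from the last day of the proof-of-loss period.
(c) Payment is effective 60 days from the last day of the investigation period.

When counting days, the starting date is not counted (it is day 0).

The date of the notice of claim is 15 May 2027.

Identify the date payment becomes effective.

The last day of the proof-of-loss period: 15 May 2027 + 60 days = 14 July 2027.
The last day of the investigation period: 14 July 2027 + 30 days = 13 August 2027.
The date payment becomes effective: 13 August 2027 + 60 days = 12 October 2027.

12 October 2027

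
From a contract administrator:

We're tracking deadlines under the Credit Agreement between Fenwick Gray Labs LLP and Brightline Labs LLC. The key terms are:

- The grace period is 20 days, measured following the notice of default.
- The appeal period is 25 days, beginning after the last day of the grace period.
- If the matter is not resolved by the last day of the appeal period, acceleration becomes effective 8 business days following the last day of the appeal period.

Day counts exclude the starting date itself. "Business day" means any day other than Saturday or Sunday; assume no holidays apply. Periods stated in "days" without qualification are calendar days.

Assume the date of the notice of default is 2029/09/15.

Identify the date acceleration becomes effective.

Adding 20 calendar days to 2029/09/15 gives 2029/10/05, which is the last day of the grace period.
The last day of the appeal period: 25 calendar days after 2029/10/05 is 2029/10/30.
From Tuesday, 2029/10/30, 8 business days (Oct 31, Nov 1, Nov 2, Nov 5, Nov 6, Nov 7, Nov 8, Nov 9, skipping weekends) brings us to Friday, 2029/11/09, which is the date acceleration becomes effective.

2029/11/09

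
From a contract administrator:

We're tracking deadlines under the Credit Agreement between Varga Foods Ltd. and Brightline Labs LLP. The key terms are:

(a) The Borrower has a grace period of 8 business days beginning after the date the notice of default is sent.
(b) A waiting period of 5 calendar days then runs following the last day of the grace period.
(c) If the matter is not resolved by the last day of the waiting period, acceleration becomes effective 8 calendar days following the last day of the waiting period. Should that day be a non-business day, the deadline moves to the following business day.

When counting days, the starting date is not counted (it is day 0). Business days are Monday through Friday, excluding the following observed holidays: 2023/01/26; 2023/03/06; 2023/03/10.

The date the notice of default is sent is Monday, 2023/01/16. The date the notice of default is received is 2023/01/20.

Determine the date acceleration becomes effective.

From Monday, 2023/01/16, 8 business days (Jan 17, Jan 18, Jan 19, Jan 20, Jan 23, Jan 24, Jan 25, Jan 27, skipping weekends and the listed holiday on Jan 26) brings us to Friday, 2023/01/27, which is the last day of the grace period.
The last day of the waiting period: 5 calendar days after 2023/01/27 is 2023/02/01.
The date acceleration becomes effective: 8 calendar days after 2023/02/01 is 2023/02/09. 2023/02/09 is a Thursday and is not a listed holiday, so no roll-forward applies.

2023/02/09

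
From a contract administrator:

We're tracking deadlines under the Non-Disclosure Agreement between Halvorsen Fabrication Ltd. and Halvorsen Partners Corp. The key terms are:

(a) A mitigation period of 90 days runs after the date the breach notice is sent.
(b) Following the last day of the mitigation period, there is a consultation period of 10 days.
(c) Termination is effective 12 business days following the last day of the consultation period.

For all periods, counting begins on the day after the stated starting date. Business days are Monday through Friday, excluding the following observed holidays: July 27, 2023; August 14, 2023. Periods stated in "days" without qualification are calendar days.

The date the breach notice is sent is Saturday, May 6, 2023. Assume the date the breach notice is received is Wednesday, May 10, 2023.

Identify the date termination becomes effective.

August 30, 2023

The last day of the mitigation period: May 6, 2023 + 90 days = August 4, 2023.
Adding 10 calendar days to August 4, 2023 gives August 14, 2023, which is the last day of the consultation period.
From Monday, August 14, 2023, 12 business days (Aug 15, Aug 16, Aug 17, Aug 18, …, Aug 28, Aug 29, Aug 30, skipping weekends) brings us to Wednesday, August 30, 2023, which is the date termination becomes effective.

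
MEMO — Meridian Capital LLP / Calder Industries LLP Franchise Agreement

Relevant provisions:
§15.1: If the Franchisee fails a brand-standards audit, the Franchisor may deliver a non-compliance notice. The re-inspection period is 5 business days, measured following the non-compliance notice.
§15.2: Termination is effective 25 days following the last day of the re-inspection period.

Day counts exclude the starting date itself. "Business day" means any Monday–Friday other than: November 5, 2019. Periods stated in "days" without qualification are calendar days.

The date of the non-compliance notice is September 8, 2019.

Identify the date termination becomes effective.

October 8, 2019

The last day of the re-inspection period: 5 business days after Sunday, September 8, 2019, skipping weekends — Sep 9, Sep 10, Sep 11, Sep 12, Sep 13 — lands on Friday, September 13, 2019.
The date termination becomes effective: 25 calendar days after September 13, 2019 is October 8, 2019.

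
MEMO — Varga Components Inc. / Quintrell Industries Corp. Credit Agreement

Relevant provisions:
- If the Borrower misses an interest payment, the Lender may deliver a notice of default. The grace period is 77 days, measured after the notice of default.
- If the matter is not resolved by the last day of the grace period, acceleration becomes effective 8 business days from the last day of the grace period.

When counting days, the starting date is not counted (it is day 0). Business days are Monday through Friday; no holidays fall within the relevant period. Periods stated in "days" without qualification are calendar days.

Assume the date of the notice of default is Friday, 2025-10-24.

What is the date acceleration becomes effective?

2026-01-21

The last day of the grace period: 77 calendar days after 2025-10-24 is 2026-01-09.
The date acceleration becomes effective: 8 business days after Friday, 2026-01-09, skipping weekends — Jan 12, Jan 13, Jan 14, Jan 15, Jan 16, Jan 19, Jan 20, Jan 21 — lands on Wednesday, 2026-01-21.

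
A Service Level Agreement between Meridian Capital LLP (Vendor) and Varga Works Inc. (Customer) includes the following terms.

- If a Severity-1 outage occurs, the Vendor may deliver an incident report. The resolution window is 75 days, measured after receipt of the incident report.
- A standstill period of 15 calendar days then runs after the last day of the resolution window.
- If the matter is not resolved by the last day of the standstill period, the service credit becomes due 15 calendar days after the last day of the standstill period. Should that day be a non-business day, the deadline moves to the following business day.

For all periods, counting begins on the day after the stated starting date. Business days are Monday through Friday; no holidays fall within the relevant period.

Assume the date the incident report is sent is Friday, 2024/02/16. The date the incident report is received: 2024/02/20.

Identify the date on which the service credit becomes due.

2024/06/04

Adding 75 calendar days to 2024/02/20 gives 2024/05/05, which is the last day of the resolution window.
The last day of the standstill period: 2024/05/05 + 15 days = 2024/05/20.
The date on which the service credit becomes due: 15 calendar days after 2024/05/20 is 2024/06/04. 2024/06/04 is a Tuesday, so no roll-forward applies.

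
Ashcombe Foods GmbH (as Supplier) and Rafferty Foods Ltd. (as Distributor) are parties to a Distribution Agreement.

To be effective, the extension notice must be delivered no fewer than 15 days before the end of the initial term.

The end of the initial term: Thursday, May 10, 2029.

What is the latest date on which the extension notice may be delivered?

Counting back 15 calendar days from May 10, 2029 gives April 25, 2029.

April 25, 2029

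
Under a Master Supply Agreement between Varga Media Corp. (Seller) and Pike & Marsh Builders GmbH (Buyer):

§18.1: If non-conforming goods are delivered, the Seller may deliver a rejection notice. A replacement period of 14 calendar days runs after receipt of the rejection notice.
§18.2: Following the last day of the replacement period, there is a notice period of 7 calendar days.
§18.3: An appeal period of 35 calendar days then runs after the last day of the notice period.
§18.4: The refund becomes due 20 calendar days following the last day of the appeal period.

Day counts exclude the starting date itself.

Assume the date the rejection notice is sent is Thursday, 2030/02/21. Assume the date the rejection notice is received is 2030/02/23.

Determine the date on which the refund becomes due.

2030/05/10

The last day of the replacement period: 14 calendar days after 2030/02/23 is 2030/03/09.
The last day of the notice period: 7 calendar days after 2030/03/09 is 2030/03/16.
Adding 35 calendar days to 2030/03/16 gives 2030/04/20, which is the last day of the appeal period.
The date on which the refund becomes due: 20 calendar days after 2030/04/20 is 2030/05/10.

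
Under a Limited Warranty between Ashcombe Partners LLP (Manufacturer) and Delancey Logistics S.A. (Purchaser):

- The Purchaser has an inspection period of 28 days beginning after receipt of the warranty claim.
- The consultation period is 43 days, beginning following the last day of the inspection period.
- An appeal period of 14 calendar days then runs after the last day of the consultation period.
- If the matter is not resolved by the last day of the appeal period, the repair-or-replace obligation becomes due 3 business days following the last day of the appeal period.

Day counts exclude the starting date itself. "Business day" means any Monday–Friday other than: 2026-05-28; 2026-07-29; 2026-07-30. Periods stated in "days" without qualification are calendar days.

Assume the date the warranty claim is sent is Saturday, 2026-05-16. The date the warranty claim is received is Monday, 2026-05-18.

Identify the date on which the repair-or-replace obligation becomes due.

The last day of the inspection period: 2026-05-18 + 28 days = 2026-06-15.
The last day of the consultation period: 2026-06-15 + 43 days = 2026-07-28.
The last day of the appeal period: 2026-07-28 + 14 days = 2026-08-11.
The date on which the repair-or-replace obligation becomes due: counting 3 business days from Tuesday, 2026-08-11 (Aug 12, Aug 13, Aug 14, skipping weekends) reaches Friday, 2026-08-14.

2026-08-14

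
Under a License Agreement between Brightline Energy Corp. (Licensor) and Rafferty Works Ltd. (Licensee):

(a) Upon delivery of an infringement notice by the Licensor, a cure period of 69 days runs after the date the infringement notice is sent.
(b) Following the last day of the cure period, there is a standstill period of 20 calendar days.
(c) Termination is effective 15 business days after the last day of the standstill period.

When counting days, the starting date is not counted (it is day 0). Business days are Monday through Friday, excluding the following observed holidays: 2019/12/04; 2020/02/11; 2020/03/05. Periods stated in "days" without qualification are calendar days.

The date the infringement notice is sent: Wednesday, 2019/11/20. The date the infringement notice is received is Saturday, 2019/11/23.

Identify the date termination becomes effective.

The last day of the cure period: 2019/11/20 + 69 days = 2020/01/28.
Adding 20 calendar days to 2020/01/28 gives 2020/02/17, which is the last day of the standstill period.
The date termination becomes effective: 15 business days after Monday, 2020/02/17, skipping weekends and the listed holiday on Mar 5 — Feb 18, Feb 19, Feb 20, Feb 21, …, Mar 6, Mar 9, Mar 10 — lands on Tuesday, 2020/03/10.

2020/03/10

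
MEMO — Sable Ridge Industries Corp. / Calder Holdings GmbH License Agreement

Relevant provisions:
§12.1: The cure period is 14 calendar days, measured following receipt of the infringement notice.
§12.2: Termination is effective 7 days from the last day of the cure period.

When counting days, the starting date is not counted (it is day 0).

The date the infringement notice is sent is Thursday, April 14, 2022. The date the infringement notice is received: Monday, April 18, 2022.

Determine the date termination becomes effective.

Adding 14 calendar days to April 18, 2022 gives May 2, 2022, which is the last day of the cure period.
The date termination becomes effective: May 2, 2022 + 7 days = May 9, 2022.

May 9, 2022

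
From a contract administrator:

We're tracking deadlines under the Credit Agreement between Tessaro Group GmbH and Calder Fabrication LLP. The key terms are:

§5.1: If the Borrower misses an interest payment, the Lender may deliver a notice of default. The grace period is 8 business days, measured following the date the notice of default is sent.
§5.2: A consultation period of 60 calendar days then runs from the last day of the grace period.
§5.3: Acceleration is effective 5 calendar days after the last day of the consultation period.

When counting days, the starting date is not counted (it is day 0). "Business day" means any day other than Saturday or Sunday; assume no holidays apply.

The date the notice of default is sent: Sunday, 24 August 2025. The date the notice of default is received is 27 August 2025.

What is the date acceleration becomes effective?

From Sunday, 24 August 2025, 8 business days (Aug 25, Aug 26, Aug 27, Aug 28, Aug 29, Sep 1, Sep 2, Sep 3, skipping weekends) brings us to Wednesday, 3 September 2025, which is the last day of the grace period.
The last day of the consultation period: 3 September 2025 + 60 days = 2 November 2025.
The date acceleration becomes effective: 5 calendar days after 2 November 2025 is 7 November 2025.

7 November 2025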